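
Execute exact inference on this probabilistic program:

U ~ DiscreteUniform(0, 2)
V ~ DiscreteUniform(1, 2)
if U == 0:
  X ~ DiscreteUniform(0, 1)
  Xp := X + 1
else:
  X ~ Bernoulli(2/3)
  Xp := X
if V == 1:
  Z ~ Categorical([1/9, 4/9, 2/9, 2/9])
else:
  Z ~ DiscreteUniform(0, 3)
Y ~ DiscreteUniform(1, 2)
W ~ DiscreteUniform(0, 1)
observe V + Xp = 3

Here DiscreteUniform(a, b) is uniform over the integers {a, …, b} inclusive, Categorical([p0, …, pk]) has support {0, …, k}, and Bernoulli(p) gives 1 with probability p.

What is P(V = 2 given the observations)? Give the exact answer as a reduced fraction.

P(V = 2 | obs) = 11/14

Enumerate traces; 64 have nonzero weight after conditioning:
  (U=0, V=1, X=1, Z=0, Y=1, W=0) weight 1/432
  (U=0, V=1, X=1, Z=0, Y=1, W=1) weight 1/432
  (U=0, V=1, X=1, Z=0, Y=2, W=0) weight 1/432
  (U=0, V=1, X=1, Z=0, Y=2, W=1) weight 1/432
  (U=0, V=1, X=1, Z=1, Y=1, W=0) weight 1/108
  (U=0, V=1, X=1, Z=1, Y=1, W=1) weight 1/108
  (U=0, V=1, X=1, Z=1, Y=2, W=0) weight 1/108
  (U=0, V=1, X=1, Z=1, Y=2, W=1) weight 1/108
  (U=0, V=2, X=0, Z=0, Y=1, W=0) weight 1/192
  … 55 more
Group by V:
  weight(V=1) = 1/12
  weight(V=2) = 11/36
Total weight = 1/12 + 11/36 = 7/18
P(V=1 | obs) = 1/12 / 7/18 = 3/14
P(V=2 | obs) = 11/36 / 7/18 = 11/14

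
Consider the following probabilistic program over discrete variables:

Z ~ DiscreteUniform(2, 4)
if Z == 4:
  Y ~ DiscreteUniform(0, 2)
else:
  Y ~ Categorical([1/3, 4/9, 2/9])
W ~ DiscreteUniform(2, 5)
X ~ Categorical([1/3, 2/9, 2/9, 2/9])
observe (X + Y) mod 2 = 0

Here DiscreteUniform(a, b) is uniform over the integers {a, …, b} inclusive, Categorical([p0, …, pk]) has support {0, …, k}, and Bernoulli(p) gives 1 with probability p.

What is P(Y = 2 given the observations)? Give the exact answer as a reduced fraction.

P(Y = 2 | obs) = 35/124

Enumerate traces; 72 have nonzero weight after conditioning:
  (Z=2, Y=0, W=2, X=0) weight 1/108
  (Z=2, Y=0, W=2, X=2) weight 1/162
  (Z=2, Y=0, W=3, X=0) weight 1/108
  (Z=2, Y=0, W=3, X=2) weight 1/162
  (Z=2, Y=0, W=4, X=0) weight 1/108
  (Z=2, Y=0, W=4, X=2) weight 1/162
  (Z=2, Y=0, W=5, X=0) weight 1/108
  (Z=2, Y=0, W=5, X=2) weight 1/162
  (Z=2, Y=1, W=2, X=1) weight 2/243
  (Z=2, Y=2, W=2, X=0) weight 1/162
  … 62 more
Group by Y:
  weight(Y=0) = 5/27
  weight(Y=1) = 44/243
  weight(Y=2) = 35/243
Total weight = 5/27 + 44/243 + 35/243 = 124/243
P(Y=0 | obs) = 5/27 / 124/243 = 45/124
P(Y=1 | obs) = 44/243 / 124/243 = 11/31
P(Y=2 | obs) = 35/243 / 124/243 = 35/124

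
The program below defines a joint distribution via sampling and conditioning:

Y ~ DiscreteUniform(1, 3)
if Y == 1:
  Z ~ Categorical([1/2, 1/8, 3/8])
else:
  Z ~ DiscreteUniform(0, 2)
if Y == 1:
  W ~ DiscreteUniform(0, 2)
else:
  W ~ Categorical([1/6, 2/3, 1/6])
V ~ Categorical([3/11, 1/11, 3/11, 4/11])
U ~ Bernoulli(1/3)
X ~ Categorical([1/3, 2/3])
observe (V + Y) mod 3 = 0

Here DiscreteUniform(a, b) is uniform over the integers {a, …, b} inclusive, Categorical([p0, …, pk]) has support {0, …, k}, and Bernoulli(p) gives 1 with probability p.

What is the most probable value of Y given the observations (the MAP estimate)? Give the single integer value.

Enumerate traces; 144 have nonzero weight after conditioning:
  (Y=1, Z=0, W=0, V=2, U=0, X=0) weight 1/297
  (Y=1, Z=0, W=0, V=2, U=0, X=1) weight 2/297
  (Y=1, Z=0, W=0, V=2, U=1, X=0) weight 1/594
  (Y=1, Z=0, W=0, V=2, U=1, X=1) weight 1/297
  (Y=1, Z=0, W=1, V=2, U=0, X=0) weight 1/297
  (Y=1, Z=0, W=1, V=2, U=0, X=1) weight 2/297
  (Y=1, Z=0, W=1, V=2, U=1, X=0) weight 1/594
  (Y=1, Z=0, W=1, V=2, U=1, X=1) weight 1/297
  (Y=2, Z=0, W=0, V=1, U=0, X=0) weight 1/2673
  (Y=3, Z=0, W=0, V=0, U=0, X=0) weight 1/891
  … 134 more
Group by Y:
  weight(Y=1) = 1/11
  weight(Y=2) = 1/33
  weight(Y=3) = 7/33
Total weight = 1/11 + 1/33 + 7/33 = 1/3
P(Y=1 | obs) = 1/11 / 1/3 = 3/11
P(Y=2 | obs) = 1/33 / 1/3 = 1/11
P(Y=3 | obs) = 7/33 / 1/3 = 7/11
argmax = 3

argmax_v P(Y = v | obs) = 3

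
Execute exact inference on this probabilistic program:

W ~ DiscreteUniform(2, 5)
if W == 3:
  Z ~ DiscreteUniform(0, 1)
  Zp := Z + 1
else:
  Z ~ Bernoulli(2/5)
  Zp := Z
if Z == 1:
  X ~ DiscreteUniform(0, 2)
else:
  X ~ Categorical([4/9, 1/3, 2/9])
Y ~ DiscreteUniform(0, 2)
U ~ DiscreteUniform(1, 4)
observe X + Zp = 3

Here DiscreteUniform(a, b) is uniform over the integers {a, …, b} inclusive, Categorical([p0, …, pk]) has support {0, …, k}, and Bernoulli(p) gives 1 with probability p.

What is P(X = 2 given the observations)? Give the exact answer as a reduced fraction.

Enumerate traces; 60 have nonzero weight after conditioning:
  (W=2, Z=1, X=2, Y=0, U=1) weight 1/360
  (W=2, Z=1, X=2, Y=0, U=2) weight 1/360
  (W=2, Z=1, X=2, Y=0, U=3) weight 1/360
  (W=2, Z=1, X=2, Y=0, U=4) weight 1/360
  (W=2, Z=1, X=2, Y=1, U=1) weight 1/360
  (W=2, Z=1, X=2, Y=1, U=2) weight 1/360
  (W=2, Z=1, X=2, Y=1, U=3) weight 1/360
  (W=2, Z=1, X=2, Y=1, U=4) weight 1/360
  (W=3, Z=1, X=1, Y=0, U=1) weight 1/288
  … 51 more
Group by X:
  weight(X=1) = 1/24
  weight(X=2) = 23/180
Total weight = 1/24 + 23/180 = 61/360
P(X=1 | obs) = 1/24 / 61/360 = 15/61
P(X=2 | obs) = 23/180 / 61/360 = 46/61

P(X = 2 | obs) = 46/61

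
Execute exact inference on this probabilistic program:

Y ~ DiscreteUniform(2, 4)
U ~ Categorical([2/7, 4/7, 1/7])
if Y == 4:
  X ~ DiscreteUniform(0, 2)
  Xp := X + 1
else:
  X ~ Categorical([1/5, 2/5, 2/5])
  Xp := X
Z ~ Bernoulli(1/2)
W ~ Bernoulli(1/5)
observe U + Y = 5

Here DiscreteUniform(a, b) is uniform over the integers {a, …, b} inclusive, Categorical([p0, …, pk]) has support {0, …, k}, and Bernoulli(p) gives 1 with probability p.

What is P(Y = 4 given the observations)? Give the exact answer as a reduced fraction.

P(Y = 4 | obs) = 4/5

Enumerate traces; 24 have nonzero weight after conditioning:
  (Y=3, U=2, X=0, Z=0, W=0) weight 2/525
  (Y=3, U=2, X=0, Z=0, W=1) weight 1/1050
  (Y=3, U=2, X=0, Z=1, W=0) weight 2/525
  (Y=3, U=2, X=0, Z=1, W=1) weight 1/1050
  (Y=3, U=2, X=1, Z=0, W=0) weight 4/525
  (Y=3, U=2, X=1, Z=0, W=1) weight 1/525
  (Y=3, U=2, X=1, Z=1, W=0) weight 4/525
  (Y=3, U=2, X=1, Z=1, W=1) weight 1/525
  (Y=4, U=1, X=0, Z=0, W=0) weight 8/315
  … 15 more
Group by Y:
  weight(Y=3) = 1/21
  weight(Y=4) = 4/21
Total weight = 1/21 + 4/21 = 5/21
P(Y=3 | obs) = 1/21 / 5/21 = 1/5
P(Y=4 | obs) = 4/21 / 5/21 = 4/5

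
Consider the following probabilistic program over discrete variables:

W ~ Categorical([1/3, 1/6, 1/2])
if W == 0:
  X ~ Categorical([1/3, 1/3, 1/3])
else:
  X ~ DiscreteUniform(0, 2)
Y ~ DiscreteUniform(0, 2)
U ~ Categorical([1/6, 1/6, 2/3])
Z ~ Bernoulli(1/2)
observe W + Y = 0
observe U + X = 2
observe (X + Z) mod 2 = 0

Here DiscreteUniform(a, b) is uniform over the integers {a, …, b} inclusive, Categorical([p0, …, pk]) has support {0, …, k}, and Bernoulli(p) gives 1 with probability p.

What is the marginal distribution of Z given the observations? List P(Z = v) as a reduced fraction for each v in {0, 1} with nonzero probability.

Enumerate traces; 3 have nonzero weight after conditioning:
  (W=0, X=0, Y=0, U=2, Z=0) weight 1/81
  (W=0, X=1, Y=0, U=1, Z=1) weight 1/324
  (W=0, X=2, Y=0, U=0, Z=0) weight 1/324
Group by Z:
  weight(Z=0) = 5/324
  weight(Z=1) = 1/324
Total weight = 5/324 + 1/324 = 1/54
P(Z=0 | obs) = 5/324 / 1/54 = 5/6
P(Z=1 | obs) = 1/324 / 1/54 = 1/6

P(Z=0) = 5/6, P(Z=1) = 1/6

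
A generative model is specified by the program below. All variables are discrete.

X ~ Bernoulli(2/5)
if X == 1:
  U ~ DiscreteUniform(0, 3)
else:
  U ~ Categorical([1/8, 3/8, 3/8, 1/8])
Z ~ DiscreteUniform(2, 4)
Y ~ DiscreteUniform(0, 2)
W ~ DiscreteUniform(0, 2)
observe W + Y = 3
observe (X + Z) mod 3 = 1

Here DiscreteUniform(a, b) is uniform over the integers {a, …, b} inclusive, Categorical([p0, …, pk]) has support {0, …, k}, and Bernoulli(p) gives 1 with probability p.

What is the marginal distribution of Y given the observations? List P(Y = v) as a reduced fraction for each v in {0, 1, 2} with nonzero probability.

P(Y=1) = 1/2, P(Y=2) = 1/2

Enumerate traces; 16 have nonzero weight after conditioning:
  (X=0, U=0, Z=4, Y=1, W=2) weight 1/360
  (X=0, U=0, Z=4, Y=2, W=1) weight 1/360
  (X=0, U=1, Z=4, Y=1, W=2) weight 1/120
  (X=0, U=1, Z=4, Y=2, W=1) weight 1/120
  (X=0, U=2, Z=4, Y=1, W=2) weight 1/120
  (X=0, U=2, Z=4, Y=2, W=1) weight 1/120
  (X=0, U=3, Z=4, Y=1, W=2) weight 1/360
  (X=0, U=3, Z=4, Y=2, W=1) weight 1/360
  … 8 more
Group by Y:
  weight(Y=1) = 1/27
  weight(Y=2) = 1/27
Total weight = 1/27 + 1/27 = 2/27
P(Y=1 | obs) = 1/27 / 2/27 = 1/2
P(Y=2 | obs) = 1/27 / 2/27 = 1/2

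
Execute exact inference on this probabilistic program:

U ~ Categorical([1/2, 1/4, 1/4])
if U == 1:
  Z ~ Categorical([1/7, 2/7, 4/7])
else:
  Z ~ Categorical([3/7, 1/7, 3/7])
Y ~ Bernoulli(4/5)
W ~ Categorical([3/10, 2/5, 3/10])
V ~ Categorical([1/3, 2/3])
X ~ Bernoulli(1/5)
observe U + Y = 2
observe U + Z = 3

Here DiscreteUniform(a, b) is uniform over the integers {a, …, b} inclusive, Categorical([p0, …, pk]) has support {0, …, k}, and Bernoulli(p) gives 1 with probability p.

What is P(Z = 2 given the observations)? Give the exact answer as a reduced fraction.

Enumerate traces; 24 have nonzero weight after conditioning:
  (U=1, Z=2, Y=1, W=0, V=0, X=0) weight 8/875
  (U=1, Z=2, Y=1, W=0, V=0, X=1) weight 2/875
  (U=1, Z=2, Y=1, W=0, V=1, X=0) weight 16/875
  (U=1, Z=2, Y=1, W=0, V=1, X=1) weight 4/875
  (U=1, Z=2, Y=1, W=1, V=0, X=0) weight 32/2625
  (U=1, Z=2, Y=1, W=1, V=0, X=1) weight 8/2625
  (U=1, Z=2, Y=1, W=1, V=1, X=0) weight 64/2625
  (U=1, Z=2, Y=1, W=1, V=1, X=1) weight 16/2625
  (U=2, Z=1, Y=0, W=0, V=0, X=0) weight 1/1750
  … 15 more
Group by Z:
  weight(Z=1) = 1/140
  weight(Z=2) = 4/35
Total weight = 1/140 + 4/35 = 17/140
P(Z=1 | obs) = 1/140 / 17/140 = 1/17
P(Z=2 | obs) = 4/35 / 17/140 = 16/17

P(Z = 2 | obs) = 16/17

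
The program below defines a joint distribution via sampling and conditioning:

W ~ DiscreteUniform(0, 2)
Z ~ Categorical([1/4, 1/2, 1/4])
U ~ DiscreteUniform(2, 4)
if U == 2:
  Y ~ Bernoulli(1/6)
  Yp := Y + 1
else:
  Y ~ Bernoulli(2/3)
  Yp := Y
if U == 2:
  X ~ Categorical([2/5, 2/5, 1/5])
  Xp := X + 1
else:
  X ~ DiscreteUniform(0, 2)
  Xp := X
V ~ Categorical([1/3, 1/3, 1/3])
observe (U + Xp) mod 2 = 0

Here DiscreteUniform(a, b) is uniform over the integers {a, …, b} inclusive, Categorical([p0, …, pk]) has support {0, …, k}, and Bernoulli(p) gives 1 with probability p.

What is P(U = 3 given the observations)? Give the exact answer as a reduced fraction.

Enumerate traces; 216 have nonzero weight after conditioning:
  (W=0, Z=0, U=2, Y=0, X=1, V=0) weight 1/324
  (W=0, Z=0, U=2, Y=0, X=1, V=1) weight 1/324
  (W=0, Z=0, U=2, Y=0, X=1, V=2) weight 1/324
  (W=0, Z=0, U=2, Y=1, X=1, V=0) weight 1/1620
  (W=0, Z=0, U=2, Y=1, X=1, V=1) weight 1/1620
  (W=0, Z=0, U=2, Y=1, X=1, V=2) weight 1/1620
  (W=0, Z=0, U=3, Y=0, X=1, V=0) weight 1/972
  (W=0, Z=0, U=3, Y=0, X=1, V=1) weight 1/972
  (W=0, Z=0, U=4, Y=0, X=0, V=0) weight 1/972
  … 207 more
Group by U:
  weight(U=2) = 2/15
  weight(U=3) = 1/9
  weight(U=4) = 2/9
Total weight = 2/15 + 1/9 + 2/9 = 7/15
P(U=2 | obs) = 2/15 / 7/15 = 2/7
P(U=3 | obs) = 1/9 / 7/15 = 5/21
P(U=4 | obs) = 2/9 / 7/15 = 10/21

P(U = 3 | obs) = 5/21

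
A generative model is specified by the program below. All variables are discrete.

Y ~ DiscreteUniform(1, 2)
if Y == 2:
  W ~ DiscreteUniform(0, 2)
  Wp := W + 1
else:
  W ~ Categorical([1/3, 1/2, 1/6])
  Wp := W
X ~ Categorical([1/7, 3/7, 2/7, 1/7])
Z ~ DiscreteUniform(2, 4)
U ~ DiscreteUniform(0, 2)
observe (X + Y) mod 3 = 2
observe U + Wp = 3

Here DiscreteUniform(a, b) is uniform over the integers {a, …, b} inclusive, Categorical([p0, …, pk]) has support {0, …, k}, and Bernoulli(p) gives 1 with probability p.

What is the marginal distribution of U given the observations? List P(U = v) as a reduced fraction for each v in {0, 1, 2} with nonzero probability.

Enumerate traces; 24 have nonzero weight after conditioning:
  (Y=1, W=1, X=1, Z=2, U=2) weight 1/84
  (Y=1, W=1, X=1, Z=3, U=2) weight 1/84
  (Y=1, W=1, X=1, Z=4, U=2) weight 1/84
  (Y=1, W=2, X=1, Z=2, U=1) weight 1/252
  (Y=1, W=2, X=1, Z=3, U=1) weight 1/252
  (Y=1, W=2, X=1, Z=4, U=1) weight 1/252
  (Y=2, W=0, X=0, Z=2, U=2) weight 1/378
  (Y=2, W=0, X=0, Z=3, U=2) weight 1/378
  (Y=2, W=2, X=0, Z=2, U=0) weight 1/378
  … 15 more
Group by U:
  weight(U=0) = 1/63
  weight(U=1) = 1/36
  weight(U=2) = 13/252
Total weight = 1/63 + 1/36 + 13/252 = 2/21
P(U=0 | obs) = 1/63 / 2/21 = 1/6
P(U=1 | obs) = 1/36 / 2/21 = 7/24
P(U=2 | obs) = 13/252 / 2/21 = 13/24

P(U=0) = 1/6, P(U=1) = 7/24, P(U=2) = 13/24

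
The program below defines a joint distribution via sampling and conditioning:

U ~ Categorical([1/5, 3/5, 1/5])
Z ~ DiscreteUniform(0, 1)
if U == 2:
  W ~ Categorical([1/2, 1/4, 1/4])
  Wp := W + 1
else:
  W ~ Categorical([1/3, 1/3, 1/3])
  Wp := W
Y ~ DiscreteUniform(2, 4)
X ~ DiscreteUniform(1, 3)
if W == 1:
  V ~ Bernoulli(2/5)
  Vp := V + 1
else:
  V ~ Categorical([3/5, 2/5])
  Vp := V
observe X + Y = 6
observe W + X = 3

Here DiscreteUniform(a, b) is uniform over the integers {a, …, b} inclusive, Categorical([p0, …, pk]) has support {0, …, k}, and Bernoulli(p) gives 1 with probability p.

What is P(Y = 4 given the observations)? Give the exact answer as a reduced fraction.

P(Y = 4 | obs) = 19/41

Enumerate traces; 24 have nonzero weight after conditioning:
  (U=0, Z=0, W=0, Y=3, X=3, V=0) weight 1/450
  (U=0, Z=0, W=0, Y=3, X=3, V=1) weight 1/675
  (U=0, Z=0, W=1, Y=4, X=2, V=0) weight 1/450
  (U=0, Z=0, W=1, Y=4, X=2, V=1) weight 1/675
  (U=0, Z=1, W=0, Y=3, X=3, V=0) weight 1/450
  (U=0, Z=1, W=0, Y=3, X=3, V=1) weight 1/675
  (U=0, Z=1, W=1, Y=4, X=2, V=0) weight 1/450
  (U=0, Z=1, W=1, Y=4, X=2, V=1) weight 1/675
  … 16 more
Group by Y:
  weight(Y=3) = 11/270
  weight(Y=4) = 19/540
Total weight = 11/270 + 19/540 = 41/540
P(Y=3 | obs) = 11/270 / 41/540 = 22/41
P(Y=4 | obs) = 19/540 / 41/540 = 19/41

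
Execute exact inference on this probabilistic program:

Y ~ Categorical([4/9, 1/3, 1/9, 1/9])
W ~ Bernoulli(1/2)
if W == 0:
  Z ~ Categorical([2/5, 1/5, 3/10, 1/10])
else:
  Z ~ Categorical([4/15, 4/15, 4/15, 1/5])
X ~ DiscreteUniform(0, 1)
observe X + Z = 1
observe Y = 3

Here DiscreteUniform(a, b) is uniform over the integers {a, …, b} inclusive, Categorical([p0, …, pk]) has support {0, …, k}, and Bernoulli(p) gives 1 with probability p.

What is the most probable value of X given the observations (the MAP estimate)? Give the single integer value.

Enumerate traces; 4 have nonzero weight after conditioning:
  (Y=3, W=0, Z=0, X=1) weight 1/90
  (Y=3, W=0, Z=1, X=0) weight 1/180
  (Y=3, W=1, Z=0, X=1) weight 1/135
  (Y=3, W=1, Z=1, X=0) weight 1/135
Group by X:
  weight(X=0) = 7/540
  weight(X=1) = 1/54
Total weight = 7/540 + 1/54 = 17/540
P(X=0 | obs) = 7/540 / 17/540 = 7/17
P(X=1 | obs) = 1/54 / 17/540 = 10/17
argmax = 1

argmax_v P(X = v | obs) = 1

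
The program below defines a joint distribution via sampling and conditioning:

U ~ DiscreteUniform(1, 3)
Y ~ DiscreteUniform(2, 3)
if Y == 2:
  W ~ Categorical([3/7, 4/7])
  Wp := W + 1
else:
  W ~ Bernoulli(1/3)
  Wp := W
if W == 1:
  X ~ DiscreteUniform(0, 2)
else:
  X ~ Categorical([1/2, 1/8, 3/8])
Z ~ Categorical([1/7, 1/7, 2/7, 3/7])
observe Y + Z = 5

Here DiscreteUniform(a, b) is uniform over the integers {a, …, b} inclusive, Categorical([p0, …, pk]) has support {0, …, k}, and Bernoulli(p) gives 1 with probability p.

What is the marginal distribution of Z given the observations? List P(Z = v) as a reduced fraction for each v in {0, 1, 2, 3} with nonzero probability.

Enumerate traces; 36 have nonzero weight after conditioning:
  (U=1, Y=2, W=0, X=0, Z=3) weight 3/196
  (U=1, Y=2, W=0, X=1, Z=3) weight 3/784
  (U=1, Y=2, W=0, X=2, Z=3) weight 9/784
  (U=1, Y=2, W=1, X=0, Z=3) weight 2/147
  (U=1, Y=2, W=1, X=1, Z=3) weight 2/147
  (U=1, Y=2, W=1, X=2, Z=3) weight 2/147
  (U=1, Y=3, W=0, X=0, Z=2) weight 1/63
  (U=1, Y=3, W=0, X=1, Z=2) weight 1/252
  … 28 more
Group by Z:
  weight(Z=2) = 1/7
  weight(Z=3) = 3/14
Total weight = 1/7 + 3/14 = 5/14
P(Z=2 | obs) = 1/7 / 5/14 = 2/5
P(Z=3 | obs) = 3/14 / 5/14 = 3/5

P(Z=2) = 2/5, P(Z=3) = 3/5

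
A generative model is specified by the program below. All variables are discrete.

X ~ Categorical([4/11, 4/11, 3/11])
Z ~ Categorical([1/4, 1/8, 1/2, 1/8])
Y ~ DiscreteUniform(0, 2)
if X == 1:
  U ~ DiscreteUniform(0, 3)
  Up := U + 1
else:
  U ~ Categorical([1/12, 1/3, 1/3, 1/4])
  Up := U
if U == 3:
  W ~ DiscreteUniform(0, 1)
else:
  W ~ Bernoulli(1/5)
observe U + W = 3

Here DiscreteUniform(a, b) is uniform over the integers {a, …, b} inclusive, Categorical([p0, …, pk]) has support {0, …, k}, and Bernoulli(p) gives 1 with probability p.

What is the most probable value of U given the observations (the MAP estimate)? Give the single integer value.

argmax_v P(U = v | obs) = 3

Enumerate traces; 72 have nonzero weight after conditioning:
  (X=0, Z=0, Y=0, U=2, W=1) weight 1/495
  (X=0, Z=0, Y=0, U=3, W=0) weight 1/264
  (X=0, Z=0, Y=1, U=2, W=1) weight 1/495
  (X=0, Z=0, Y=1, U=3, W=0) weight 1/264
  (X=0, Z=0, Y=2, U=2, W=1) weight 1/495
  (X=0, Z=0, Y=2, U=3, W=0) weight 1/264
  (X=0, Z=1, Y=0, U=2, W=1) weight 1/990
  (X=0, Z=1, Y=0, U=3, W=0) weight 1/528
  … 64 more
Group by U:
  weight(U=2) = 2/33
  weight(U=3) = 1/8
Total weight = 2/33 + 1/8 = 49/264
P(U=2 | obs) = 2/33 / 49/264 = 16/49
P(U=3 | obs) = 1/8 / 49/264 = 33/49
argmax = 3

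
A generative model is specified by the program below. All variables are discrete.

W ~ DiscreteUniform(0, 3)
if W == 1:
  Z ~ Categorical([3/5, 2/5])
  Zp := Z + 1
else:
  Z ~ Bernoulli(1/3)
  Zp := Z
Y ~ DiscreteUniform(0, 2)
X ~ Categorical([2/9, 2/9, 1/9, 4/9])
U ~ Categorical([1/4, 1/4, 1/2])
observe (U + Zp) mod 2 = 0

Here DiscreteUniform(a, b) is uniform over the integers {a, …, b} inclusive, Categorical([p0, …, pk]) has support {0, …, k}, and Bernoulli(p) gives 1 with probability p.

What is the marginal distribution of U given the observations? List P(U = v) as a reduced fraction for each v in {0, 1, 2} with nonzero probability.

P(U=0) = 3/11, P(U=1) = 2/11, P(U=2) = 6/11

Enumerate traces; 144 have nonzero weight after conditioning:
  (W=0, Z=0, Y=0, X=0, U=0) weight 1/324
  (W=0, Z=0, Y=0, X=0, U=2) weight 1/162
  (W=0, Z=0, Y=0, X=1, U=0) weight 1/324
  (W=0, Z=0, Y=0, X=1, U=2) weight 1/162
  (W=0, Z=0, Y=0, X=2, U=0) weight 1/648
  (W=0, Z=0, Y=0, X=2, U=2) weight 1/324
  (W=0, Z=0, Y=0, X=3, U=0) weight 1/162
  (W=0, Z=0, Y=0, X=3, U=2) weight 1/81
  (W=0, Z=1, Y=0, X=0, U=1) weight 1/648
  … 135 more
Group by U:
  weight(U=0) = 3/20
  weight(U=1) = 1/10
  weight(U=2) = 3/10
Total weight = 3/20 + 1/10 + 3/10 = 11/20
P(U=0 | obs) = 3/20 / 11/20 = 3/11
P(U=1 | obs) = 1/10 / 11/20 = 2/11
P(U=2 | obs) = 3/10 / 11/20 = 6/11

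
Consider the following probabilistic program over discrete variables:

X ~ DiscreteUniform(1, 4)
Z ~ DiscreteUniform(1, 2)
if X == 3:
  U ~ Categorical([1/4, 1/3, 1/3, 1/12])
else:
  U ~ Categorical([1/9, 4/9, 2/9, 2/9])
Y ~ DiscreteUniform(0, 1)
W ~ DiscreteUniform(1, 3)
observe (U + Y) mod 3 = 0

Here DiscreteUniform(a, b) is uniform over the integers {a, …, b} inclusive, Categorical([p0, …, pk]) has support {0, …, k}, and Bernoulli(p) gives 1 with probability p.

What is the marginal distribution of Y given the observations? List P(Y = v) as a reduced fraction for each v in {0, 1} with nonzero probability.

Enumerate traces; 72 have nonzero weight after conditioning:
  (X=1, Z=1, U=0, Y=0, W=1) weight 1/432
  (X=1, Z=1, U=0, Y=0, W=2) weight 1/432
  (X=1, Z=1, U=0, Y=0, W=3) weight 1/432
  (X=1, Z=1, U=2, Y=1, W=1) weight 1/216
  (X=1, Z=1, U=2, Y=1, W=2) weight 1/216
  (X=1, Z=1, U=2, Y=1, W=3) weight 1/216
  (X=1, Z=1, U=3, Y=0, W=1) weight 1/216
  (X=1, Z=1, U=3, Y=0, W=2) weight 1/216
  … 64 more
Group by Y:
  weight(Y=0) = 1/6
  weight(Y=1) = 1/8
Total weight = 1/6 + 1/8 = 7/24
P(Y=0 | obs) = 1/6 / 7/24 = 4/7
P(Y=1 | obs) = 1/8 / 7/24 = 3/7

P(Y=0) = 4/7, P(Y=1) = 3/7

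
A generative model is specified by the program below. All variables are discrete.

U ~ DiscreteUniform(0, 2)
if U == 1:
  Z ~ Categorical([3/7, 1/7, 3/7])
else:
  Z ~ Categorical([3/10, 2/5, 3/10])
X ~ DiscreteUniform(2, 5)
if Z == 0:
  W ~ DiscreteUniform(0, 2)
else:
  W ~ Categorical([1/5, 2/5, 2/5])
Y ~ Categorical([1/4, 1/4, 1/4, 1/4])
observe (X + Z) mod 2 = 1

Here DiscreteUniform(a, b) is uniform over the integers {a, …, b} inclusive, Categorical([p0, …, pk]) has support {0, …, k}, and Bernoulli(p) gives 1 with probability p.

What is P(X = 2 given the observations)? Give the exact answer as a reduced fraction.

P(X = 2 | obs) = 11/70

Enumerate traces; 216 have nonzero weight after conditioning:
  (U=0, Z=0, X=3, W=0, Y=0) weight 1/480
  (U=0, Z=0, X=3, W=0, Y=1) weight 1/480
  (U=0, Z=0, X=3, W=0, Y=2) weight 1/480
  (U=0, Z=0, X=3, W=0, Y=3) weight 1/480
  (U=0, Z=0, X=3, W=1, Y=0) weight 1/480
  (U=0, Z=0, X=3, W=1, Y=1) weight 1/480
  (U=0, Z=0, X=3, W=1, Y=2) weight 1/480
  (U=0, Z=0, X=3, W=1, Y=3) weight 1/480
  (U=0, Z=0, X=5, W=0, Y=0) weight 1/480
  (U=0, Z=1, X=2, W=0, Y=0) weight 1/600
  … 206 more
Group by X:
  weight(X=2) = 11/140
  weight(X=3) = 6/35
  weight(X=4) = 11/140
  weight(X=5) = 6/35
Total weight = 11/140 + 6/35 + 11/140 + 6/35 = 1/2
P(X=2 | obs) = 11/140 / 1/2 = 11/70
P(X=3 | obs) = 6/35 / 1/2 = 12/35
P(X=4 | obs) = 11/140 / 1/2 = 11/70
P(X=5 | obs) = 6/35 / 1/2 = 12/35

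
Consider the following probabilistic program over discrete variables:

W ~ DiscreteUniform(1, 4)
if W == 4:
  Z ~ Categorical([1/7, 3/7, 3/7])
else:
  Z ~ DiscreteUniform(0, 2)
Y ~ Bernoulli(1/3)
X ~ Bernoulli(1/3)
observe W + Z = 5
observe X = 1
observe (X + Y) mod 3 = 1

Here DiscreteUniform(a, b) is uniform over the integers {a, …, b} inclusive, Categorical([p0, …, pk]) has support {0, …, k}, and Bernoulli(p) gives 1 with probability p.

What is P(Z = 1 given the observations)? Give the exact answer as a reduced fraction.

P(Z = 1 | obs) = 9/16

Enumerate traces; 2 have nonzero weight after conditioning:
  (W=3, Z=2, Y=0, X=1) weight 1/54
  (W=4, Z=1, Y=0, X=1) weight 1/42
Group by Z:
  weight(Z=1) = 1/42
  weight(Z=2) = 1/54
Total weight = 1/42 + 1/54 = 8/189
P(Z=1 | obs) = 1/42 / 8/189 = 9/16
P(Z=2 | obs) = 1/54 / 8/189 = 7/16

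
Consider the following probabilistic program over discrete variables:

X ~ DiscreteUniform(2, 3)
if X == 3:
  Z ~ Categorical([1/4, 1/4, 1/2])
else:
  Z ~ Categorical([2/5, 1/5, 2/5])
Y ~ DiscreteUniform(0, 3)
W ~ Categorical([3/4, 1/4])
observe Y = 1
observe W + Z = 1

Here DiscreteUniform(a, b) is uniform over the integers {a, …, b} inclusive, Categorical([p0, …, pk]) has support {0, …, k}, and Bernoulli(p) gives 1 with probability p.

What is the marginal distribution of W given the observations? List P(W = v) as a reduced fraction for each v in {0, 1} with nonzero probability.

Enumerate traces; 4 have nonzero weight after conditioning:
  (X=2, Z=0, Y=1, W=1) weight 1/80
  (X=2, Z=1, Y=1, W=0) weight 3/160
  (X=3, Z=0, Y=1, W=1) weight 1/128
  (X=3, Z=1, Y=1, W=0) weight 3/128
Group by W:
  weight(W=0) = 27/640
  weight(W=1) = 13/640
Total weight = 27/640 + 13/640 = 1/16
P(W=0 | obs) = 27/640 / 1/16 = 27/40
P(W=1 | obs) = 13/640 / 1/16 = 13/40

P(W=0) = 27/40, P(W=1) = 13/40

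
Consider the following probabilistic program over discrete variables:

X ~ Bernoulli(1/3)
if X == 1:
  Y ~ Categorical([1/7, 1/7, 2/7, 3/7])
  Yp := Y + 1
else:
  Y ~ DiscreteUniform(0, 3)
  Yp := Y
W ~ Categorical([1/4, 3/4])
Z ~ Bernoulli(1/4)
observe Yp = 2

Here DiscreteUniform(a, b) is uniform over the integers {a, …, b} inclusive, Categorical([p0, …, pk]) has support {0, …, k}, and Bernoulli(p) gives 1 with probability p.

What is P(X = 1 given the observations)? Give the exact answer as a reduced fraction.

Enumerate traces; 8 have nonzero weight after conditioning:
  (X=0, Y=2, W=0, Z=0) weight 1/32
  (X=0, Y=2, W=0, Z=1) weight 1/96
  (X=0, Y=2, W=1, Z=0) weight 3/32
  (X=0, Y=2, W=1, Z=1) weight 1/32
  (X=1, Y=1, W=0, Z=0) weight 1/112
  (X=1, Y=1, W=0, Z=1) weight 1/336
  (X=1, Y=1, W=1, Z=0) weight 3/112
  (X=1, Y=1, W=1, Z=1) weight 1/112
Group by X:
  weight(X=0) = 1/6
  weight(X=1) = 1/21
Total weight = 1/6 + 1/21 = 3/14
P(X=0 | obs) = 1/6 / 3/14 = 7/9
P(X=1 | obs) = 1/21 / 3/14 = 2/9

P(X = 1 | obs) = 2/9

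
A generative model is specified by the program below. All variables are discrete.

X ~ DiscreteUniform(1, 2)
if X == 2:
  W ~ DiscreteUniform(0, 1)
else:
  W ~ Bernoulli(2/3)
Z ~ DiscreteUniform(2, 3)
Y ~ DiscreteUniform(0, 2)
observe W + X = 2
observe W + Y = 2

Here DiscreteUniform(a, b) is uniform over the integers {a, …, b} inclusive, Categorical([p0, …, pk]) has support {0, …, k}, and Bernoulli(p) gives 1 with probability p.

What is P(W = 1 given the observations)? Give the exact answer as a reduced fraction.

Enumerate traces; 4 have nonzero weight after conditioning:
  (X=1, W=1, Z=2, Y=1) weight 1/18
  (X=1, W=1, Z=3, Y=1) weight 1/18
  (X=2, W=0, Z=2, Y=2) weight 1/24
  (X=2, W=0, Z=3, Y=2) weight 1/24
Group by W:
  weight(W=0) = 1/12
  weight(W=1) = 1/9
Total weight = 1/12 + 1/9 = 7/36
P(W=0 | obs) = 1/12 / 7/36 = 3/7
P(W=1 | obs) = 1/9 / 7/36 = 4/7

P(W = 1 | obs) = 4/7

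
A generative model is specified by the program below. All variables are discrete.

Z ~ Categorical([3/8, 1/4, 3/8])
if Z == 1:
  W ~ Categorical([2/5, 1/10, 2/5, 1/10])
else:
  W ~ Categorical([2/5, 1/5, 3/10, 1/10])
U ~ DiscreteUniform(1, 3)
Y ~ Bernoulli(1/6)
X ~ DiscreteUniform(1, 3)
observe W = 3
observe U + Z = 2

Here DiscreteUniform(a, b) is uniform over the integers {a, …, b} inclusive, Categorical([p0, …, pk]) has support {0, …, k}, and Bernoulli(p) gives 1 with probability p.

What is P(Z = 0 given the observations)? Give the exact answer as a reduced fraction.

P(Z = 0 | obs) = 3/5

Enumerate traces; 12 have nonzero weight after conditioning:
  (Z=0, W=3, U=2, Y=0, X=1) weight 1/288
  (Z=0, W=3, U=2, Y=0, X=2) weight 1/288
  (Z=0, W=3, U=2, Y=0, X=3) weight 1/288
  (Z=0, W=3, U=2, Y=1, X=1) weight 1/1440
  (Z=0, W=3, U=2, Y=1, X=2) weight 1/1440
  (Z=0, W=3, U=2, Y=1, X=3) weight 1/1440
  (Z=1, W=3, U=1, Y=0, X=1) weight 1/432
  (Z=1, W=3, U=1, Y=0, X=2) weight 1/432
  … 4 more
Group by Z:
  weight(Z=0) = 1/80
  weight(Z=1) = 1/120
Total weight = 1/80 + 1/120 = 1/48
P(Z=0 | obs) = 1/80 / 1/48 = 3/5
P(Z=1 | obs) = 1/120 / 1/48 = 2/5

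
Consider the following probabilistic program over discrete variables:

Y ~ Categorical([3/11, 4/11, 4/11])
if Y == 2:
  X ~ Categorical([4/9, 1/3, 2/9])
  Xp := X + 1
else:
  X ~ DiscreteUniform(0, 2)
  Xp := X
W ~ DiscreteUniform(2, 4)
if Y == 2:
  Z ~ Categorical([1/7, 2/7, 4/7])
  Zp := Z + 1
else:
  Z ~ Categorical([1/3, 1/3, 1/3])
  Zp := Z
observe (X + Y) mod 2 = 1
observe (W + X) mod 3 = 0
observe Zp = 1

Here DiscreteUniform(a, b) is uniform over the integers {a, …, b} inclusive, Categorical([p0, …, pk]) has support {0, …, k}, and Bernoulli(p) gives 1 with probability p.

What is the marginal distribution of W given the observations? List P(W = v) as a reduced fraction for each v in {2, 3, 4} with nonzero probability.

P(W=2) = 33/89, P(W=3) = 28/89, P(W=4) = 28/89

Enumerate traces; 4 have nonzero weight after conditioning:
  (Y=0, X=1, W=2, Z=1) weight 1/99
  (Y=1, X=0, W=3, Z=1) weight 4/297
  (Y=1, X=2, W=4, Z=1) weight 4/297
  (Y=2, X=1, W=2, Z=0) weight 4/693
Group by W:
  weight(W=2) = 1/63
  weight(W=3) = 4/297
  weight(W=4) = 4/297
Total weight = 1/63 + 4/297 + 4/297 = 89/2079
P(W=2 | obs) = 1/63 / 89/2079 = 33/89
P(W=3 | obs) = 4/297 / 89/2079 = 28/89
P(W=4 | obs) = 4/297 / 89/2079 = 28/89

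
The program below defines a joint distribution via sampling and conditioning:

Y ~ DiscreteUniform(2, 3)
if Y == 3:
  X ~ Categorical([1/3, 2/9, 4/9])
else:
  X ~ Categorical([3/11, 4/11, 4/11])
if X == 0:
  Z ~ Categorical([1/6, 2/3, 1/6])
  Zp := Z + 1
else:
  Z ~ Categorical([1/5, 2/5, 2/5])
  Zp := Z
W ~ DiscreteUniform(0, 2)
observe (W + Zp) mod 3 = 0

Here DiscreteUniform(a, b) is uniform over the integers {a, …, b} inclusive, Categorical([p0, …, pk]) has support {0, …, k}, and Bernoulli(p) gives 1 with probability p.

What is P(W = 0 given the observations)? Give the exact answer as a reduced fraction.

Enumerate traces; 18 have nonzero weight after conditioning:
  (Y=2, X=0, Z=0, W=2) weight 1/132
  (Y=2, X=0, Z=1, W=1) weight 1/33
  (Y=2, X=0, Z=2, W=0) weight 1/132
  (Y=2, X=1, Z=0, W=0) weight 2/165
  (Y=2, X=1, Z=1, W=2) weight 4/165
  (Y=2, X=1, Z=2, W=1) weight 4/165
  (Y=2, X=2, Z=0, W=0) weight 2/165
  (Y=2, X=2, Z=1, W=2) weight 4/165
  … 10 more
Group by W:
  weight(W=0) = 94/1485
  weight(W=1) = 238/1485
  weight(W=2) = 163/1485
Total weight = 94/1485 + 238/1485 + 163/1485 = 1/3
P(W=0 | obs) = 94/1485 / 1/3 = 94/495
P(W=1 | obs) = 238/1485 / 1/3 = 238/495
P(W=2 | obs) = 163/1485 / 1/3 = 163/495

P(W = 0 | obs) = 94/495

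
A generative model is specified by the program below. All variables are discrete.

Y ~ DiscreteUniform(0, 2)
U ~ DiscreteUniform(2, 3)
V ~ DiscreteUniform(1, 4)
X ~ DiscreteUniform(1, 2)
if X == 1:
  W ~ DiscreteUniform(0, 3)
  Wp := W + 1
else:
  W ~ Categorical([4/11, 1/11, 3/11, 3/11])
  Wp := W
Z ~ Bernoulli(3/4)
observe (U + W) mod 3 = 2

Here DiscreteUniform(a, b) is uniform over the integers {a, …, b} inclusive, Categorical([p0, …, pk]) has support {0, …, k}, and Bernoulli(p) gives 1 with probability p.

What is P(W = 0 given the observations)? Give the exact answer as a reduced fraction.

Enumerate traces; 144 have nonzero weight after conditioning:
  (Y=0, U=2, V=1, X=1, W=0, Z=0) weight 1/768
  (Y=0, U=2, V=1, X=1, W=0, Z=1) weight 1/256
  (Y=0, U=2, V=1, X=1, W=3, Z=0) weight 1/768
  (Y=0, U=2, V=1, X=1, W=3, Z=1) weight 1/256
  (Y=0, U=2, V=1, X=2, W=0, Z=0) weight 1/528
  (Y=0, U=2, V=1, X=2, W=0, Z=1) weight 1/176
  (Y=0, U=2, V=1, X=2, W=3, Z=0) weight 1/704
  (Y=0, U=2, V=1, X=2, W=3, Z=1) weight 3/704
  (Y=0, U=3, V=1, X=1, W=2, Z=0) weight 1/768
  … 135 more
Group by W:
  weight(W=0) = 27/176
  weight(W=2) = 23/176
  weight(W=3) = 23/176
Total weight = 27/176 + 23/176 + 23/176 = 73/176
P(W=0 | obs) = 27/176 / 73/176 = 27/73
P(W=2 | obs) = 23/176 / 73/176 = 23/73
P(W=3 | obs) = 23/176 / 73/176 = 23/73

P(W = 0 | obs) = 27/73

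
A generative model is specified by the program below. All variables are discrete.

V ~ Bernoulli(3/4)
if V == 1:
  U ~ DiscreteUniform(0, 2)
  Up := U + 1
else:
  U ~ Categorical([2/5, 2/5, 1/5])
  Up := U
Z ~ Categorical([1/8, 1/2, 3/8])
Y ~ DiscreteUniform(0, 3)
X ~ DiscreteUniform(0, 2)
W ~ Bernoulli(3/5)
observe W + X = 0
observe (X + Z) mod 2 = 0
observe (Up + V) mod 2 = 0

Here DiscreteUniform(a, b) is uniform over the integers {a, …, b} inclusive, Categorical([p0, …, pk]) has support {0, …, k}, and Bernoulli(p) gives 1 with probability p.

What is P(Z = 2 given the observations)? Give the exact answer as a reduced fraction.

Enumerate traces; 32 have nonzero weight after conditioning:
  (V=0, U=0, Z=0, Y=0, X=0, W=0) weight 1/2400
  (V=0, U=0, Z=0, Y=1, X=0, W=0) weight 1/2400
  (V=0, U=0, Z=0, Y=2, X=0, W=0) weight 1/2400
  (V=0, U=0, Z=0, Y=3, X=0, W=0) weight 1/2400
  (V=0, U=0, Z=2, Y=0, X=0, W=0) weight 1/800
  (V=0, U=0, Z=2, Y=1, X=0, W=0) weight 1/800
  (V=0, U=0, Z=2, Y=2, X=0, W=0) weight 1/800
  (V=0, U=0, Z=2, Y=3, X=0, W=0) weight 1/800
  … 24 more
Group by Z:
  weight(Z=0) = 13/1200
  weight(Z=2) = 13/400
Total weight = 13/1200 + 13/400 = 13/300
P(Z=0 | obs) = 13/1200 / 13/300 = 1/4
P(Z=2 | obs) = 13/400 / 13/300 = 3/4

P(Z = 2 | obs) = 3/4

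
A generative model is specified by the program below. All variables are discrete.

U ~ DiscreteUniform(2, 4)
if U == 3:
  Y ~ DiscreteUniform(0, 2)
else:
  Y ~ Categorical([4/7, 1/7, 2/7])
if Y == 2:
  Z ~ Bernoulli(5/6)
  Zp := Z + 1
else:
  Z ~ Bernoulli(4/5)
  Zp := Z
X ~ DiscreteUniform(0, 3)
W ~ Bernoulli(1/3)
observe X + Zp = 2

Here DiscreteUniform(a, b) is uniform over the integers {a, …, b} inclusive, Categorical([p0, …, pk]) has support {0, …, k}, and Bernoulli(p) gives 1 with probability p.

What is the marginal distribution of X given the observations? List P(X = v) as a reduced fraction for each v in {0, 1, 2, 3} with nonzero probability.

P(X=0) = 95/378, P(X=1) = 1151/1890, P(X=2) = 44/315

Enumerate traces; 36 have nonzero weight after conditioning:
  (U=2, Y=0, Z=0, X=2, W=0) weight 2/315
  (U=2, Y=0, Z=0, X=2, W=1) weight 1/315
  (U=2, Y=0, Z=1, X=1, W=0) weight 8/315
  (U=2, Y=0, Z=1, X=1, W=1) weight 4/315
  (U=2, Y=1, Z=0, X=2, W=0) weight 1/630
  (U=2, Y=1, Z=0, X=2, W=1) weight 1/1260
  (U=2, Y=1, Z=1, X=1, W=0) weight 2/315
  (U=2, Y=1, Z=1, X=1, W=1) weight 1/315
  (U=2, Y=2, Z=1, X=0, W=0) weight 5/378
  … 27 more
Group by X:
  weight(X=0) = 95/1512
  weight(X=1) = 1151/7560
  weight(X=2) = 11/315
Total weight = 95/1512 + 1151/7560 + 11/315 = 1/4
P(X=0 | obs) = 95/1512 / 1/4 = 95/378
P(X=1 | obs) = 1151/7560 / 1/4 = 1151/1890
P(X=2 | obs) = 11/315 / 1/4 = 44/315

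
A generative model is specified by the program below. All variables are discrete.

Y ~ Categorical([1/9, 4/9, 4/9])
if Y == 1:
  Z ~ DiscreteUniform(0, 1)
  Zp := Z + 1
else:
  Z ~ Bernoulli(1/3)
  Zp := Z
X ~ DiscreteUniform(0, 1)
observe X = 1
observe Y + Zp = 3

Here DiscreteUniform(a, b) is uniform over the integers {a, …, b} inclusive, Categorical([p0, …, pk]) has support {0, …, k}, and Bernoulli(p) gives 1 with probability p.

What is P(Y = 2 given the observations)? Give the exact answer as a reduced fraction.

P(Y = 2 | obs) = 2/5

Enumerate traces; 2 have nonzero weight after conditioning:
  (Y=1, Z=1, X=1) weight 1/9
  (Y=2, Z=1, X=1) weight 2/27
Group by Y:
  weight(Y=1) = 1/9
  weight(Y=2) = 2/27
Total weight = 1/9 + 2/27 = 5/27
P(Y=1 | obs) = 1/9 / 5/27 = 3/5
P(Y=2 | obs) = 2/27 / 5/27 = 2/5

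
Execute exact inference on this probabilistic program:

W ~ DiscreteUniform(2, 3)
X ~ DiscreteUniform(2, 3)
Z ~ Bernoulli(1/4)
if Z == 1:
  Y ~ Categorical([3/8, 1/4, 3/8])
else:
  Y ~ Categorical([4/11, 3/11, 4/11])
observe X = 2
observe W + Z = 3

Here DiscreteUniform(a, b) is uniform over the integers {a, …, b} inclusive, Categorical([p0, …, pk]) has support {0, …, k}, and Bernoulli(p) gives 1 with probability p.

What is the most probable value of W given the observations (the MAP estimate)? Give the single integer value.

Enumerate traces; 6 have nonzero weight after conditioning:
  (W=2, X=2, Z=1, Y=0) weight 3/128
  (W=2, X=2, Z=1, Y=1) weight 1/64
  (W=2, X=2, Z=1, Y=2) weight 3/128
  (W=3, X=2, Z=0, Y=0) weight 3/44
  (W=3, X=2, Z=0, Y=1) weight 9/176
  (W=3, X=2, Z=0, Y=2) weight 3/44
Group by W:
  weight(W=2) = 1/16
  weight(W=3) = 3/16
Total weight = 1/16 + 3/16 = 1/4
P(W=2 | obs) = 1/16 / 1/4 = 1/4
P(W=3 | obs) = 3/16 / 1/4 = 3/4
argmax = 3

argmax_v P(W = v | obs) = 3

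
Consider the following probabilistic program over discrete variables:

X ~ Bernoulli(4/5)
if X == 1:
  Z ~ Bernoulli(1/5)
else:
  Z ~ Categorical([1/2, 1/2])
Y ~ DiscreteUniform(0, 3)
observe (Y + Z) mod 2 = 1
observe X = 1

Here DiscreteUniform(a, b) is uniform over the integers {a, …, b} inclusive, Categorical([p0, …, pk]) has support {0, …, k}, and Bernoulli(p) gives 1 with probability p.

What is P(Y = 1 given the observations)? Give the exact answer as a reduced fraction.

P(Y = 1 | obs) = 2/5

Enumerate traces; 4 have nonzero weight after conditioning:
  (X=1, Z=0, Y=1) weight 4/25
  (X=1, Z=0, Y=3) weight 4/25
  (X=1, Z=1, Y=0) weight 1/25
  (X=1, Z=1, Y=2) weight 1/25
Group by Y:
  weight(Y=0) = 1/25
  weight(Y=1) = 4/25
  weight(Y=2) = 1/25
  weight(Y=3) = 4/25
Total weight = 1/25 + 4/25 + 1/25 + 4/25 = 2/5
P(Y=0 | obs) = 1/25 / 2/5 = 1/10
P(Y=1 | obs) = 4/25 / 2/5 = 2/5
P(Y=2 | obs) = 1/25 / 2/5 = 1/10
P(Y=3 | obs) = 4/25 / 2/5 = 2/5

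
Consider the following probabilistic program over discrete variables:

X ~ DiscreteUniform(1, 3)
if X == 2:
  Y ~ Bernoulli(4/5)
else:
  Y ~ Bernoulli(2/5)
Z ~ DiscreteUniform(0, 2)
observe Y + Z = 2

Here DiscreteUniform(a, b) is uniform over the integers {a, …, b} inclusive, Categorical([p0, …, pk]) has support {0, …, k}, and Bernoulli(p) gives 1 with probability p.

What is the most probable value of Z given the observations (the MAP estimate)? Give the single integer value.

Enumerate traces; 6 have nonzero weight after conditioning:
  (X=1, Y=0, Z=2) weight 1/15
  (X=1, Y=1, Z=1) weight 2/45
  (X=2, Y=0, Z=2) weight 1/45
  (X=2, Y=1, Z=1) weight 4/45
  (X=3, Y=0, Z=2) weight 1/15
  (X=3, Y=1, Z=1) weight 2/45
Group by Z:
  weight(Z=1) = 8/45
  weight(Z=2) = 7/45
Total weight = 8/45 + 7/45 = 1/3
P(Z=1 | obs) = 8/45 / 1/3 = 8/15
P(Z=2 | obs) = 7/45 / 1/3 = 7/15
argmax = 1

argmax_v P(Z = v | obs) = 1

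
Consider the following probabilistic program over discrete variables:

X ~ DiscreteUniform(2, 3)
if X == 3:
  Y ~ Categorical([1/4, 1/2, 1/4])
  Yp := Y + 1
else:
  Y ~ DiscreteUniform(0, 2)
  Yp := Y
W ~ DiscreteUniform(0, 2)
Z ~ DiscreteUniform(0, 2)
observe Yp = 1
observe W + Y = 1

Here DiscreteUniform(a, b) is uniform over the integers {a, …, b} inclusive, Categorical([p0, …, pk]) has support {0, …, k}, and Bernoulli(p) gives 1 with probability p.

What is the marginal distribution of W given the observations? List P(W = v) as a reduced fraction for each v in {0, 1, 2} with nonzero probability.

P(W=0) = 4/7, P(W=1) = 3/7

Enumerate traces; 6 have nonzero weight after conditioning:
  (X=2, Y=1, W=0, Z=0) weight 1/54
  (X=2, Y=1, W=0, Z=1) weight 1/54
  (X=2, Y=1, W=0, Z=2) weight 1/54
  (X=3, Y=0, W=1, Z=0) weight 1/72
  (X=3, Y=0, W=1, Z=1) weight 1/72
  (X=3, Y=0, W=1, Z=2) weight 1/72
Group by W:
  weight(W=0) = 1/18
  weight(W=1) = 1/24
Total weight = 1/18 + 1/24 = 7/72
P(W=0 | obs) = 1/18 / 7/72 = 4/7
P(W=1 | obs) = 1/24 / 7/72 = 3/7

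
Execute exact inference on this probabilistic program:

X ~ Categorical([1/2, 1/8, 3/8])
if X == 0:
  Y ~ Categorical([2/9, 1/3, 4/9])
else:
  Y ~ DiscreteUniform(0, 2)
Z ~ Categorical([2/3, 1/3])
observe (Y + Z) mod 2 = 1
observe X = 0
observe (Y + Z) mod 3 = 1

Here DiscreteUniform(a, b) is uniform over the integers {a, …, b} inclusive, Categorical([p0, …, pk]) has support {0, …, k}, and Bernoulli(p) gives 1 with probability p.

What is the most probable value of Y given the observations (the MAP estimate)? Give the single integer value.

argmax_v P(Y = v | obs) = 1

Enumerate traces; 2 have nonzero weight after conditioning:
  (X=0, Y=0, Z=1) weight 1/27
  (X=0, Y=1, Z=0) weight 1/9
Group by Y:
  weight(Y=0) = 1/27
  weight(Y=1) = 1/9
Total weight = 1/27 + 1/9 = 4/27
P(Y=0 | obs) = 1/27 / 4/27 = 1/4
P(Y=1 | obs) = 1/9 / 4/27 = 3/4
argmax = 1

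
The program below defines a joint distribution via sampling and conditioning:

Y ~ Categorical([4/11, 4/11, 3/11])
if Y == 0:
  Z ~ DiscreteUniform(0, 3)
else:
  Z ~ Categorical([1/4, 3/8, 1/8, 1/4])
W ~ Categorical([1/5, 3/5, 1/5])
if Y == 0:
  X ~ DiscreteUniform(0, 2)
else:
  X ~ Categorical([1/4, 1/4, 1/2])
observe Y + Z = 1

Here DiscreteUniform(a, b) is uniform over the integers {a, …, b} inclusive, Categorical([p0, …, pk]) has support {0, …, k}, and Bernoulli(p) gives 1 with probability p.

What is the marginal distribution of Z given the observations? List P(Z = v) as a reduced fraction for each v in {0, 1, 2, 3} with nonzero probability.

P(Z=0) = 1/2, P(Z=1) = 1/2

Enumerate traces; 18 have nonzero weight after conditioning:
  (Y=0, Z=1, W=0, X=0) weight 1/165
  (Y=0, Z=1, W=0, X=1) weight 1/165
  (Y=0, Z=1, W=0, X=2) weight 1/165
  (Y=0, Z=1, W=1, X=0) weight 1/55
  (Y=0, Z=1, W=1, X=1) weight 1/55
  (Y=0, Z=1, W=1, X=2) weight 1/55
  (Y=0, Z=1, W=2, X=0) weight 1/165
  (Y=0, Z=1, W=2, X=1) weight 1/165
  (Y=1, Z=0, W=0, X=0) weight 1/220
  … 9 more
Group by Z:
  weight(Z=0) = 1/11
  weight(Z=1) = 1/11
Total weight = 1/11 + 1/11 = 2/11
P(Z=0 | obs) = 1/11 / 2/11 = 1/2
P(Z=1 | obs) = 1/11 / 2/11 = 1/2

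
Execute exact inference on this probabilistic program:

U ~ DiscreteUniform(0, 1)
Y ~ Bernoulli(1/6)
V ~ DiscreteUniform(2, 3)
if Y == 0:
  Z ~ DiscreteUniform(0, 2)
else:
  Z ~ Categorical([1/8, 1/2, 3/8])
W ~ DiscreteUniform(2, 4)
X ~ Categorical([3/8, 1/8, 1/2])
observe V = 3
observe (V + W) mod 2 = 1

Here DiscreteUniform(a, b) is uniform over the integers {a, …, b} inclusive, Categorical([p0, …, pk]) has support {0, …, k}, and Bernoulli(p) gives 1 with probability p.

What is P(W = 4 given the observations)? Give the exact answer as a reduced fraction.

Enumerate traces; 72 have nonzero weight after conditioning:
  (U=0, Y=0, V=3, Z=0, W=2, X=0) weight 5/576
  (U=0, Y=0, V=3, Z=0, W=2, X=1) weight 5/1728
  (U=0, Y=0, V=3, Z=0, W=2, X=2) weight 5/432
  (U=0, Y=0, V=3, Z=0, W=4, X=0) weight 5/576
  (U=0, Y=0, V=3, Z=0, W=4, X=1) weight 5/1728
  (U=0, Y=0, V=3, Z=0, W=4, X=2) weight 5/432
  (U=0, Y=0, V=3, Z=1, W=2, X=0) weight 5/576
  (U=0, Y=0, V=3, Z=1, W=2, X=1) weight 5/1728
  … 64 more
Group by W:
  weight(W=2) = 1/6
  weight(W=4) = 1/6
Total weight = 1/6 + 1/6 = 1/3
P(W=2 | obs) = 1/6 / 1/3 = 1/2
P(W=4 | obs) = 1/6 / 1/3 = 1/2

P(W = 4 | obs) = 1/2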